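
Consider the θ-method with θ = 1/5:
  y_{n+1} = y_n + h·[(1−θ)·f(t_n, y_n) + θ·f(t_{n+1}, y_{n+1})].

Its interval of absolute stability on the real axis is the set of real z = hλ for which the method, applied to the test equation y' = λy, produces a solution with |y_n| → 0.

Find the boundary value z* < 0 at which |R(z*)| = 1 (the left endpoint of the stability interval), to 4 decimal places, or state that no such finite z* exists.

left endpoint -3.3333.

With y'=λy (z=hλ):
  y_{n+1} = y_n + z·[4/5·y_n + 1/5·y_{n+1}] ⇒ (1 − 1/5z)y_{n+1} = (1 + 4/5z)y_n
  R(z) = (1 + 4/5z)/(1 − 1/5z).

Boundary: |R(x)|=1, x<0.
x=-1.3: |R|=0.0317
R=−1: 1+4/5x = −1+1/5x ⇒ -3/5x=2 ⇒ x=2/(-3/5)=-3.3333
Confirm numerically:
  x=-2.885: |R|=0.82942 <1
  x=-2.882: |R|=0.82822 <1
  x=-1.611: |R|=0.21842 <1
  x=-3.756: |R|=1.14481 >1
  x=-3.736: |R|=1.13828 >1
  x=-3.411: |R|=1.02770 >1
So |R|<1 on (-3.3333, 0).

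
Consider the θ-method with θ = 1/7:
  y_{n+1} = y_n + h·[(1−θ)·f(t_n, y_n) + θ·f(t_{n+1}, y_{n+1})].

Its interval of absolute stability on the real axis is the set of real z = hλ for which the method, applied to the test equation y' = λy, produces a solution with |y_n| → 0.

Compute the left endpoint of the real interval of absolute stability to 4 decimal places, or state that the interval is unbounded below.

left endpoint -2.8000.

With y'=λy (z=hλ):
  y_{n+1} = y_n + z·[6/7·y_n + 1/7·y_{n+1}] ⇒ (1 − 1/7z)y_{n+1} = (1 + 6/7z)y_n
  ⇒ R(z) = (1 + 6/7z)/(1 − 1/7z).

Solve |R(x)|<1 on ℝ⁻.
x=-1: |R|=0.1250
R=−1: 1+6/7x = −1+1/7x ⇒ -5/7x=2 ⇒ x=2/(-5/7)=-2.8000
Confirm numerically:
  x=-2.774: |R|=0.98670 <1
  x=-2.690: |R|=0.94324 <1
  x=-1.376: |R|=0.14995 <1
  x=-3.130: |R|=1.16288 >1
  x=-2.915: |R|=1.05799 >1
Interval (-2.8000, 0).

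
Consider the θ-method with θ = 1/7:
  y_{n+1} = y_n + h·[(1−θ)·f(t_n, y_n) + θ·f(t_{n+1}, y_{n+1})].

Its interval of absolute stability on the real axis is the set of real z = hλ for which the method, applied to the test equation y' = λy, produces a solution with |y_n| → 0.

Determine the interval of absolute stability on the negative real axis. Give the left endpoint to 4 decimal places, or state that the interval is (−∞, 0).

(-2.8000, 0).

On y'=λy, z=hλ:
  y_{n+1} = y_n + z·[6/7·y_n + 1/7·y_{n+1}] ⇒ (1 − 1/7z)y_{n+1} = (1 + 6/7z)y_n
  R(z) = (1 + 6/7z)/(1 − 1/7z).

Solve |R(x)|<1 on ℝ⁻.
x=-1.25: |R|=0.0606
R=−1: 1+6/7x = −1+1/7x ⇒ -5/7x=2 ⇒ x=2/(-5/7)=-2.8000
Confirm numerically:
  x=-2.136: |R|=0.63660 <1
  x=-1.700: |R|=0.36782 <1
  x=-1.303: |R|=0.09852 <1
  x=-3.165: |R|=1.17954 >1
  x=-2.905: |R|=1.05300 >1
  x=-2.827: |R|=1.01374 >1
Stable set (-2.8000, 0).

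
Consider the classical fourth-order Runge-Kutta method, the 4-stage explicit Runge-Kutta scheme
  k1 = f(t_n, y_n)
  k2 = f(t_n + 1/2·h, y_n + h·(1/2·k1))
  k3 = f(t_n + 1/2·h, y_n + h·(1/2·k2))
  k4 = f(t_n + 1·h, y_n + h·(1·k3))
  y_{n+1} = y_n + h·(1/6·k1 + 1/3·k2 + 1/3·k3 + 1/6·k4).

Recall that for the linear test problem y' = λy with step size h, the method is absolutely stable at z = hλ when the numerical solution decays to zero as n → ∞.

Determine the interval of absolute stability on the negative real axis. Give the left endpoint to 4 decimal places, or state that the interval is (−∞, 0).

With y'=λy (z=hλ):
  order 4, 4-stage ⇒ R(z)=1+z+z^2/2+z^3/6+z^4/24
  (e.g. R(-1.71)=0.27495, |R|=0.27495)

Boundary: |R(x)|=1, x<0.
x=-1.71: |R|=0.2749
|R(-1.99)|=0.3300 |R(-1.84)|=0.2921 |R(-1.63)|=0.2708
Bisect:
  x_lo=-3.1308 |R|=1.6588  x_hi=-0.2351 |R|=0.7905
  mid=-1.68298 |R|=0.27302 →hi
  mid=-2.40691 |R|=0.56413 →hi
  mid=-2.76887 |R|=0.97552 →hi
  mid=-2.94985 |R|=1.27781 →lo
  mid=-2.85936 |R|=1.11754 →lo
  mid=-2.81412 |R|=1.04434 →lo
  mid=-2.79150 |R|=1.00939 →lo
  ...
  [-2.78531,-2.78513] ⇒ x*=-2.7853
Stable set (-2.7853, 0).

z∈(-2.7853,0).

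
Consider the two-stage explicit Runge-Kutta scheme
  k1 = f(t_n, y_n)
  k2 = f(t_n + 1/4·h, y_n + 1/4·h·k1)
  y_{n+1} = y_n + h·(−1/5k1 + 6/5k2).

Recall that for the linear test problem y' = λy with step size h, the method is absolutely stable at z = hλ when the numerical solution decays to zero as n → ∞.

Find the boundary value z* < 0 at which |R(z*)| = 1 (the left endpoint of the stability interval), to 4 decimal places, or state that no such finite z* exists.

Set f=λy, z=hλ:
  k1=λy_n ⇒ h·k1=z·y_n;  k2=λ(1+1/4z)y_n ⇒ h·k2=z(1+1/4z)y_n
  y_{n+1}/y_n = 1 − 1/5z + 6/5z(1+1/4z) = 1 + z + 3/10z²
  ⇒ R(z) = 1 + z + 3/10z².

Find x<0 with |R(x)|<1.
x=-0.32: |R|=0.7107
R=1: x+3/10x²=0 ⇒ x=−10/3=-3.3333; min R=1−1/(4·3/10)=0.1667>−1
Confirm numerically:
  x=-2.758: |R|=0.52397 <1
  x=-2.219: |R|=0.25819 <1
  x=-1.967: |R|=0.19373 <1
  x=-1.571: |R|=0.16941 <1
  x=-3.931: |R|=1.70483 >1
  x=-3.722: |R|=1.43399 >1
  x=-3.399: |R|=1.06696 >1
Stable set (-3.3333, 0).

left endpoint -3.3333.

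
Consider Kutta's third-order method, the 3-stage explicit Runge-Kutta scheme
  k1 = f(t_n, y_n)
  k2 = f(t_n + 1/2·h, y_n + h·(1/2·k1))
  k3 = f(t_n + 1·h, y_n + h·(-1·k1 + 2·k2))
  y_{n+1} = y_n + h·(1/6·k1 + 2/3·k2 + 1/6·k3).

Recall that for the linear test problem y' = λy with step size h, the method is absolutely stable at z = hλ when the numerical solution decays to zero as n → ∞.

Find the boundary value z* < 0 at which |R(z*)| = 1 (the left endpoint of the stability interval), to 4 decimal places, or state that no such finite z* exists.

On y'=λy, z=hλ:
  order 3, 3-stage ⇒ R(z)=1+z+z^2/2+z^3/6
  (e.g. R(-0.59)=0.54982, |R|=0.54982)

Boundary: |R(x)|=1, x<0.
x=-0.59: |R|=0.5498
|R(-2.54)|=1.0454 |R(-1.83)|=0.1770 |R(-1.66)|=0.0446
Bisect:
  x_lo=-2.9758 |R|=1.9402  x_hi=-0.2318 |R|=0.7930
  mid=-1.60382 |R|=0.00527 →hi
  mid=-2.28983 |R|=0.66922 →hi
  mid=-2.63283 |R|=1.20865 →lo
  mid=-2.46133 |R|=0.91744 →hi
  mid=-2.54708 |R|=1.05736 →lo
  mid=-2.50421 |R|=0.98602 →hi
  mid=-2.52565 |R|=1.02134 →lo
  mid=-2.51493 |R|=1.00359 →lo
  mid=-2.50957 |R|=0.99478 →hi
  ...
  [-2.51275,-2.51258] ⇒ x*=-2.5127
Interval (-2.5127, 0).

left endpoint -2.5127.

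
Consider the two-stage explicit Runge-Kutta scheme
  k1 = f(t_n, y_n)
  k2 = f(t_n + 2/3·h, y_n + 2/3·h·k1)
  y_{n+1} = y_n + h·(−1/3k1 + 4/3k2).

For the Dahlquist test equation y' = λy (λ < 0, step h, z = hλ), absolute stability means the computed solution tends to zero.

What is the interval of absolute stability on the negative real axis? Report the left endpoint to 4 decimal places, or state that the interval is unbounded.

Set f=λy, z=hλ:
  k1=λy_n ⇒ h·k1=z·y_n;  k2=λ(1+2/3z)y_n ⇒ h·k2=z(1+2/3z)y_n
  y_{n+1}/y_n = 1 − 1/3z + 4/3z(1+2/3z) = 1 + z + 8/9z²
  so R(z) = 1 + z + 8/9z².

Boundary: |R(x)|=1, x<0.
x=-1.58: |R|=1.6390
R=1: x+8/9x²=0 ⇒ x=−9/8=-1.1250; min R=1−1/(4·8/9)=0.7188>−1
Confirm numerically:
  x=-1.013: |R|=0.89915 <1
  x=-0.895: |R|=0.81702 <1
  x=-0.778: |R|=0.76003 <1
  x=-0.498: |R|=0.72245 <1
  x=-1.350: |R|=1.27000 >1
  x=-1.297: |R|=1.19830 >1
  x=-1.269: |R|=1.16243 >1
So |R|<1 on (-1.1250, 0).

(-1.1250, 0).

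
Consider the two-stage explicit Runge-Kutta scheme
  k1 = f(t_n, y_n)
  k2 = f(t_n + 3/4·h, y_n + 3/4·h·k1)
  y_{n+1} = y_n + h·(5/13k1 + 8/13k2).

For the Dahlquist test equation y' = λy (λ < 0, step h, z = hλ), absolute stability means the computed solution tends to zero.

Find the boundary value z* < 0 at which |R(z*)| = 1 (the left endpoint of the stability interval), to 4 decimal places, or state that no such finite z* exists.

With y'=λy (z=hλ):
  k1=λy_n ⇒ h·k1=z·y_n;  k2=λ(1+3/4z)y_n ⇒ h·k2=z(1+3/4z)y_n
  y_{n+1}/y_n = 1 + 5/13z + 8/13z(1+3/4z) = 1 + z + 6/13z²
  Hence R(z) = 1 + z + 6/13z².

Boundary: |R(x)|=1, x<0.
x=-1.02: |R|=0.4602
R=1: x+6/13x²=0 ⇒ x=−13/6=-2.1667; min R=1−1/(4·6/13)=0.4583>−1
Confirm numerically:
  x=-1.922: |R|=0.78296 <1
  x=-1.363: |R|=0.49443 <1
  x=-1.108: |R|=0.45861 <1
  x=-0.932: |R|=0.46890 <1
  x=-2.693: |R|=1.65419 >1
  x=-2.351: |R|=1.20002 >1
Stable set (-2.1667, 0).

z* = -2.1667.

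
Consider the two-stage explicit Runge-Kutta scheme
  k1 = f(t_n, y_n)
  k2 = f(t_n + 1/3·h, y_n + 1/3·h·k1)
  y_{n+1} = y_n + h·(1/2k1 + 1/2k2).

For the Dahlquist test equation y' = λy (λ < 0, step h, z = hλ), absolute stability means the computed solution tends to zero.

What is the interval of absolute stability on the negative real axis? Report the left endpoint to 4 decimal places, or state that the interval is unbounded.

(-6.0000, 0).

On y'=λy, z=hλ:
  k1=λy_n ⇒ h·k1=z·y_n;  k2=λ(1+1/3z)y_n ⇒ h·k2=z(1+1/3z)y_n
  y_{n+1}/y_n = 1 + 1/2z + 1/2z(1+1/3z) = 1 + z + 1/6z²
  Hence R(z) = 1 + z + 1/6z².

Find x<0 with |R(x)|<1.
x=-0.53: |R|=0.5168
R=1: x+1/6x²=0 ⇒ x=−6=-6.0000; min R=1−1/(4·1/6)=-0.5000>−1
Confirm numerically:
  x=-5.163: |R|=0.27976 <1
  x=-4.722: |R|=0.00579 <1
  x=-4.618: |R|=0.06368 <1
  x=-6.350: |R|=1.37042 >1
  x=-6.334: |R|=1.35259 >1
So |R|<1 on (-6.0000, 0).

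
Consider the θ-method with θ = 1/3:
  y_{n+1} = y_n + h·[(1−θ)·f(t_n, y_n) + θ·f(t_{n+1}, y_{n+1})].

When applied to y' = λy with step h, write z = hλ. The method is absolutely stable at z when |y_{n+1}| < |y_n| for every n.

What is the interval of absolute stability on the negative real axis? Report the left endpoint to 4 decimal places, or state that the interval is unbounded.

(-6.0000, 0).

With y'=λy (z=hλ):
  y_{n+1} = y_n + z·[2/3·y_n + 1/3·y_{n+1}] ⇒ (1 − 1/3z)y_{n+1} = (1 + 2/3z)y_n
  R(z) = (1 + 2/3z)/(1 − 1/3z).

Need |R(x)|<1, x<0.
x=-1.2: |R|=0.1429
R=−1: 1+2/3x = −1+1/3x ⇒ -1/3x=2 ⇒ x=2/(-1/3)=-6.0000
Confirm numerically:
  x=-5.925: |R|=0.99160 <1
  x=-5.797: |R|=0.97692 <1
  x=-3.910: |R|=0.69754 <1
  x=-2.772: |R|=0.44075 <1
  x=-6.587: |R|=1.06123 >1
  x=-6.225: |R|=1.02439 >1
So |R|<1 on (-6.0000, 0).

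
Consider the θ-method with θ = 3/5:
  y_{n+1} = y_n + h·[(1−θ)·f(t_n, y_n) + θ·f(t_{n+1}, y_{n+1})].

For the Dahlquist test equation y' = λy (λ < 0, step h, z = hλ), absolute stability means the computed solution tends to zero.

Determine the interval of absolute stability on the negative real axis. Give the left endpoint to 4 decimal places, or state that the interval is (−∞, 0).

On y'=λy, z=hλ:
  y_{n+1} = y_n + z·[2/5·y_n + 3/5·y_{n+1}] ⇒ (1 − 3/5z)y_{n+1} = (1 + 2/5z)y_n
  R(z) = (1 + 2/5z)/(1 − 3/5z).

Boundary: |R(x)|=1, x<0.
x=-1.12: |R|=0.3301
x=-2: |R|=0.0909
x=-10: |R|=0.4286
x=-100: |R|=0.6393
θ=3/5≥1/2 ⇒ |1+2/5x|<|1−3/5x| ∀x<0 ⇒ stable on all of ℝ⁻.

unbounded; (−∞, 0).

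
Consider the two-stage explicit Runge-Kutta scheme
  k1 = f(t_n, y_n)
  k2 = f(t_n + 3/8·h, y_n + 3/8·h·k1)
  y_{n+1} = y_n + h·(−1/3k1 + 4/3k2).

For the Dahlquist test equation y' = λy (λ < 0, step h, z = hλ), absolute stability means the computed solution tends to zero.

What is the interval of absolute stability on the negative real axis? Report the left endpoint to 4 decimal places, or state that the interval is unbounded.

Set f=λy, z=hλ:
  k1=λy_n ⇒ h·k1=z·y_n;  k2=λ(1+3/8z)y_n ⇒ h·k2=z(1+3/8z)y_n
  y_{n+1}/y_n = 1 − 1/3z + 4/3z(1+3/8z) = 1 + z + 1/2z²
  so R(z) = 1 + z + 1/2z².

Solve |R(x)|<1 on ℝ⁻.
x=-1.05: |R|=0.5012
R=1: x+1/2x²=0 ⇒ x=−2=-2.0000; min R=1−1/(4·1/2)=0.5000>−1
Confirm numerically:
  x=-1.696: |R|=0.74221 <1
  x=-1.323: |R|=0.55216 <1
  x=-0.850: |R|=0.51125 <1
  x=-2.235: |R|=1.26261 >1
  x=-2.169: |R|=1.18328 >1
Interval (-2.0000, 0).

z∈(-2.0000,0).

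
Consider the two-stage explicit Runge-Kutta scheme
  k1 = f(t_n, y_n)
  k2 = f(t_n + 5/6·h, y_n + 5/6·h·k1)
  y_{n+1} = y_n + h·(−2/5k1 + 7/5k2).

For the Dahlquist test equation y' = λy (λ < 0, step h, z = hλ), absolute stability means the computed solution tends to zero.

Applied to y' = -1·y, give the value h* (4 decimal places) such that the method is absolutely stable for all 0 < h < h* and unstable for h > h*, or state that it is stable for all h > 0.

(-0.8571,0); λ=-1 ⇒ h* = (6/7)/1 = 0.8571.

Test eqn y'=λy, z=hλ:
  k1=λy_n ⇒ h·k1=z·y_n;  k2=λ(1+5/6z)y_n ⇒ h·k2=z(1+5/6z)y_n
  y_{n+1}/y_n = 1 − 2/5z + 7/5z(1+5/6z) = 1 + z + 7/6z²
  so R(z) = 1 + z + 7/6z².

Boundary: |R(x)|=1, x<0.
x=-0.97: |R|=1.1277
R=1: x+7/6x²=0 ⇒ x=−6/7=-0.8571; min R=1−1/(4·7/6)=0.7857>−1
Confirm numerically:
  x=-0.672: |R|=0.85485 <1
  x=-0.560: |R|=0.80587 <1
  x=-0.483: |R|=0.78917 <1
  x=-0.440: |R|=0.78587 <1
  x=-1.411: |R|=1.91174 >1
  x=-1.181: |R|=1.44622 >1
Stable set (-0.8571, 0).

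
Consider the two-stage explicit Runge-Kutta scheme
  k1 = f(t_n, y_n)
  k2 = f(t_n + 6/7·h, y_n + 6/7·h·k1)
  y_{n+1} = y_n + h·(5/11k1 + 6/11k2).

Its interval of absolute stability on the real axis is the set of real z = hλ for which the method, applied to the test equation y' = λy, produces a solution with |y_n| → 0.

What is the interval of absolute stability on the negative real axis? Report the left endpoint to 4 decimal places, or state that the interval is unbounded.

Set f=λy, z=hλ:
  k1=λy_n ⇒ h·k1=z·y_n;  k2=λ(1+6/7z)y_n ⇒ h·k2=z(1+6/7z)y_n
  y_{n+1}/y_n = 1 + 5/11z + 6/11z(1+6/7z) = 1 + z + 36/77z²
  so R(z) = 1 + z + 36/77z².

Find x<0 with |R(x)|<1.
x=-1.69: |R|=0.6453
R=1: x+36/77x²=0 ⇒ x=−77/36=-2.1389; min R=1−1/(4·36/77)=0.4653>−1
Confirm numerically:
  x=-1.560: |R|=0.57779 <1
  x=-1.548: |R|=0.57235 <1
  x=-1.268: |R|=0.48371 <1
  x=-2.711: |R|=1.72514 >1
  x=-2.658: |R|=1.64510 >1
So |R|<1 on (-2.1389, 0).

(-2.1389, 0).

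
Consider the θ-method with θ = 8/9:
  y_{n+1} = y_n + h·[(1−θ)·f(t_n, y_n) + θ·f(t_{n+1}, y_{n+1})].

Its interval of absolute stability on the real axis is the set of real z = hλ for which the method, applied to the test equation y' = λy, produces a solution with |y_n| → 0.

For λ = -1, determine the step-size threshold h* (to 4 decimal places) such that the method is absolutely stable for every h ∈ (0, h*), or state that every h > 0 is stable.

Set f=λy, z=hλ:
  y_{n+1} = y_n + z·[1/9·y_n + 8/9·y_{n+1}] ⇒ (1 − 8/9z)y_{n+1} = (1 + 1/9z)y_n
  Hence R(z) = (1 + 1/9z)/(1 − 8/9z).

Find x<0 with |R(x)|<1.
x=-0.6: |R|=0.6087
x=-2: |R|=0.2800
x=-10: |R|=0.0112
x=-100: |R|=0.1125
θ=8/9≥1/2 ⇒ |1+1/9x|<|1−8/9x| ∀x<0 ⇒ stable on all of ℝ⁻.

(−∞, 0) — no finite endpoint. Any h>0 works for λ=-1.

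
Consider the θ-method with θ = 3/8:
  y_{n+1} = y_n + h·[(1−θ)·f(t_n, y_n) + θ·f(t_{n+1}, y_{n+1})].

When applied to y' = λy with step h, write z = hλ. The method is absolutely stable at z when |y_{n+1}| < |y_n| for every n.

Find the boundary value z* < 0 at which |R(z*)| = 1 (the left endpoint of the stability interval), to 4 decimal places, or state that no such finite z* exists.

Set f=λy, z=hλ:
  y_{n+1} = y_n + z·[5/8·y_n + 3/8·y_{n+1}] ⇒ (1 − 3/8z)y_{n+1} = (1 + 5/8z)y_n
  so R(z) = (1 + 5/8z)/(1 − 3/8z).

Need |R(x)|<1, x<0.
x=-0.53: |R|=0.5579
R=−1: 1+5/8x = −1+3/8x ⇒ -1/4x=2 ⇒ x=2/(-1/4)=-8.0000
Confirm numerically:
  x=-7.910: |R|=0.99433 <1
  x=-7.567: |R|=0.97179 <1
  x=-5.958: |R|=0.84216 <1
  x=-8.214: |R|=1.01311 >1
  x=-8.212: |R|=1.01299 >1
  x=-8.035: |R|=1.00218 >1
Stable set (-8.0000, 0).

left endpoint -8.0000.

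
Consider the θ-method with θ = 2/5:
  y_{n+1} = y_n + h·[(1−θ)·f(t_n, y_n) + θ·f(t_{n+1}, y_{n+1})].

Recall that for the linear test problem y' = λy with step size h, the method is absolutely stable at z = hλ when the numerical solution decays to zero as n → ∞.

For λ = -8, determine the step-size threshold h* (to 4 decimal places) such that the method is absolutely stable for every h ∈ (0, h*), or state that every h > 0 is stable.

With y'=λy (z=hλ):
  y_{n+1} = y_n + z·[3/5·y_n + 2/5·y_{n+1}] ⇒ (1 − 2/5z)y_{n+1} = (1 + 3/5z)y_n
  so R(z) = (1 + 3/5z)/(1 − 2/5z).

Solve |R(x)|<1 on ℝ⁻.
x=-0.38: |R|=0.6701
R=−1: 1+3/5x = −1+2/5x ⇒ -1/5x=2 ⇒ x=2/(-1/5)=-10.0000
Confirm numerically:
  x=-8.903: |R|=0.95190 <1
  x=-6.846: |R|=0.83126 <1
  x=-5.273: |R|=0.69593 <1
  x=-4.091: |R|=0.55174 <1
  x=-10.425: |R|=1.01644 >1
  x=-10.329: |R|=1.01282 >1
So |R|<1 on (-10.0000, 0).

(-10.0000,0); λ=-8 ⇒ h* = (10)/8 = 1.2500.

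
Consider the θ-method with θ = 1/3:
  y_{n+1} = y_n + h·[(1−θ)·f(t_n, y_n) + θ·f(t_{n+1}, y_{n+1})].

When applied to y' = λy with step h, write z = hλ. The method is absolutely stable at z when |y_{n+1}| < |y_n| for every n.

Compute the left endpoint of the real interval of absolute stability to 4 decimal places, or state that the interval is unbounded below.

Set f=λy, z=hλ:
  y_{n+1} = y_n + z·[2/3·y_n + 1/3·y_{n+1}] ⇒ (1 − 1/3z)y_{n+1} = (1 + 2/3z)y_n
  so R(z) = (1 + 2/3z)/(1 − 1/3z).

Find x<0 with |R(x)|<1.
x=-1.18: |R|=0.1531
R=−1: 1+2/3x = −1+1/3x ⇒ -1/3x=2 ⇒ x=2/(-1/3)=-6.0000
Confirm numerically:
  x=-3.909: |R|=0.69735 <1
  x=-2.927: |R|=0.48153 <1
  x=-2.904: |R|=0.47561 <1
  x=-6.595: |R|=1.06201 >1
  x=-6.590: |R|=1.06152 >1
Interval (-6.0000, 0).

z* = -6.0000.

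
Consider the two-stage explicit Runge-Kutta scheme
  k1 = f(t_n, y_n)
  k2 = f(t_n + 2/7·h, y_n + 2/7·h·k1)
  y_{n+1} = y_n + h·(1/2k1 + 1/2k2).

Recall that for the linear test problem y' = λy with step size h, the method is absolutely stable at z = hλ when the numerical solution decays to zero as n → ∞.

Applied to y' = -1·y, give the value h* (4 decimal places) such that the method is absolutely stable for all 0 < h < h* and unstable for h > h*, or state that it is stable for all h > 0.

Test eqn y'=λy, z=hλ:
  k1=λy_n ⇒ h·k1=z·y_n;  k2=λ(1+2/7z)y_n ⇒ h·k2=z(1+2/7z)y_n
  y_{n+1}/y_n = 1 + 1/2z + 1/2z(1+2/7z) = 1 + z + 1/7z²
  ⇒ R(z) = 1 + z + 1/7z².

Solve |R(x)|<1 on ℝ⁻.
x=-1.76: |R|=0.3175
R=1: x+1/7x²=0 ⇒ x=−7=-7.0000; min R=1−1/(4·1/7)=-0.7500>−1
Confirm numerically:
  x=-6.010: |R|=0.15001 <1
  x=-5.133: |R|=0.36904 <1
  x=-4.642: |R|=0.56369 <1
  x=-2.850: |R|=0.68964 <1
  x=-7.492: |R|=1.52658 >1
  x=-7.487: |R|=1.52088 >1
  x=-7.368: |R|=1.38735 >1
So |R|<1 on (-7.0000, 0).

(-7.0000,0); λ=-1 ⇒ h* = (7)/1 = 7.0000.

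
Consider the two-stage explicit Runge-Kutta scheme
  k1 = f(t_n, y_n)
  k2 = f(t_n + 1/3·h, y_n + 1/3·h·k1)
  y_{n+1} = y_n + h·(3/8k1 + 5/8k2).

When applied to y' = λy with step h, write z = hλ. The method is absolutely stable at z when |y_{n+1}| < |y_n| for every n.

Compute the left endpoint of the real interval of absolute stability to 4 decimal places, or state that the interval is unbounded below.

z* = -4.8000.

Test eqn y'=λy, z=hλ:
  k1=λy_n ⇒ h·k1=z·y_n;  k2=λ(1+1/3z)y_n ⇒ h·k2=z(1+1/3z)y_n
  y_{n+1}/y_n = 1 + 3/8z + 5/8z(1+1/3z) = 1 + z + 5/24z²
  ⇒ R(z) = 1 + z + 5/24z².

Solve |R(x)|<1 on ℝ⁻.
x=-1.24: |R|=0.0803
R=1: x+5/24x²=0 ⇒ x=−24/5=-4.8000; min R=1−1/(4·5/24)=-0.2000>−1
Confirm numerically:
  x=-3.696: |R|=0.14992 <1
  x=-3.625: |R|=0.11263 <1
  x=-3.448: |R|=0.02881 <1
  x=-2.830: |R|=0.16148 <1
  x=-5.185: |R|=1.41588 >1
  x=-5.099: |R|=1.31763 >1
Stable set (-4.8000, 0).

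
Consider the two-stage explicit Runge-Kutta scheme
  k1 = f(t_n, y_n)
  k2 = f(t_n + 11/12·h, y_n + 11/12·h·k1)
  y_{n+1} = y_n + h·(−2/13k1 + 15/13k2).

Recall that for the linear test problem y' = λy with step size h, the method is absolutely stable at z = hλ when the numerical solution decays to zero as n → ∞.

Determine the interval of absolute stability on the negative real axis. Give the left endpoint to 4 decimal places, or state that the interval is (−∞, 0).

(-0.9455, 0).

Test eqn y'=λy, z=hλ:
  k1=λy_n ⇒ h·k1=z·y_n;  k2=λ(1+11/12z)y_n ⇒ h·k2=z(1+11/12z)y_n
  y_{n+1}/y_n = 1 − 2/13z + 15/13z(1+11/12z) = 1 + z + 55/52z²
  R(z) = 1 + z + 55/52z².

Boundary: |R(x)|=1, x<0.
x=-1.16: |R|=1.2632
R=1: x+55/52x²=0 ⇒ x=−52/55=-0.9455; min R=1−1/(4·55/52)=0.7636>−1
Confirm numerically:
  x=-0.817: |R|=0.88900 <1
  x=-0.688: |R|=0.81265 <1
  x=-0.657: |R|=0.79955 <1
  x=-1.530: |R|=1.94595 >1
  x=-1.327: |R|=1.53552 >1
So |R|<1 on (-0.9455, 0).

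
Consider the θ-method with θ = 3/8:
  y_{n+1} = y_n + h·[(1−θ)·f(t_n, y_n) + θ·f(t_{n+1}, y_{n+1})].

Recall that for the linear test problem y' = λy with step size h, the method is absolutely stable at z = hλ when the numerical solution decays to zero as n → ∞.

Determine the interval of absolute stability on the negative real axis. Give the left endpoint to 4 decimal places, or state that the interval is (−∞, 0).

(-8.0000, 0).

Set f=λy, z=hλ:
  y_{n+1} = y_n + z·[5/8·y_n + 3/8·y_{n+1}] ⇒ (1 − 3/8z)y_{n+1} = (1 + 5/8z)y_n
  so R(z) = (1 + 5/8z)/(1 − 3/8z).

Boundary: |R(x)|=1, x<0.
x=-0.77: |R|=0.4025
R=−1: 1+5/8x = −1+3/8x ⇒ -1/4x=2 ⇒ x=2/(-1/4)=-8.0000
Confirm numerically:
  x=-7.372: |R|=0.95829 <1
  x=-5.125: |R|=0.75401 <1
  x=-4.519: |R|=0.67704 <1
  x=-3.747: |R|=0.55792 <1
  x=-8.575: |R|=1.03410 >1
  x=-8.400: |R|=1.02410 >1
  x=-8.266: |R|=1.01622 >1
Interval (-8.0000, 0).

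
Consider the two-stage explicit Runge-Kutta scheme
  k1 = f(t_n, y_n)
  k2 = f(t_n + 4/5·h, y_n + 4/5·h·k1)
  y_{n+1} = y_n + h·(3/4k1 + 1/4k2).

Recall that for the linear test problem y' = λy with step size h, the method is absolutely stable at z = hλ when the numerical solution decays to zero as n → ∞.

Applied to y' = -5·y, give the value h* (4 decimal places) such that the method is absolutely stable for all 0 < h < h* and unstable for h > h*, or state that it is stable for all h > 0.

On y'=λy, z=hλ:
  k1=λy_n ⇒ h·k1=z·y_n;  k2=λ(1+4/5z)y_n ⇒ h·k2=z(1+4/5z)y_n
  y_{n+1}/y_n = 1 + 3/4z + 1/4z(1+4/5z) = 1 + z + 1/5z²
  ⇒ R(z) = 1 + z + 1/5z².

Boundary: |R(x)|=1, x<0.
x=-0.44: |R|=0.5987
R=1: x+1/5x²=0 ⇒ x=−5=-5.0000; min R=1−1/(4·1/5)=-0.2500>−1
Confirm numerically:
  x=-3.617: |R|=0.00046 <1
  x=-3.392: |R|=0.09087 <1
  x=-3.120: |R|=0.17312 <1
  x=-5.325: |R|=1.34613 >1
  x=-5.160: |R|=1.16512 >1
Interval (-5.0000, 0).

(-5.0000,0); λ=-5 ⇒ h* = (5)/5 = 1.0000.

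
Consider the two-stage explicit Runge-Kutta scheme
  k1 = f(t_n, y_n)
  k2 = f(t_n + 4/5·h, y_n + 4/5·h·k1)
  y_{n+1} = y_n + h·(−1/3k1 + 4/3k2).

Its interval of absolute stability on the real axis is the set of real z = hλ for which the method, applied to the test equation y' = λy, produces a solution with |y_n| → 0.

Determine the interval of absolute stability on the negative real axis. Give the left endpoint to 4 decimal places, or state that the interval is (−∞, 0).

With y'=λy (z=hλ):
  k1=λy_n ⇒ h·k1=z·y_n;  k2=λ(1+4/5z)y_n ⇒ h·k2=z(1+4/5z)y_n
  y_{n+1}/y_n = 1 − 1/3z + 4/3z(1+4/5z) = 1 + z + 16/15z²
  Hence R(z) = 1 + z + 16/15z².

Find x<0 with |R(x)|<1.
x=-0.68: |R|=0.8132
R=1: x+16/15x²=0 ⇒ x=−15/16=-0.9375; min R=1−1/(4·16/15)=0.7656>−1
Confirm numerically:
  x=-0.672: |R|=0.80969 <1
  x=-0.570: |R|=0.77656 <1
  x=-0.535: |R|=0.77031 <1
  x=-1.520: |R|=1.94443 >1
  x=-1.171: |R|=1.29166 >1
  x=-1.122: |R|=1.22081 >1
Interval (-0.9375, 0).

z∈(-0.9375,0).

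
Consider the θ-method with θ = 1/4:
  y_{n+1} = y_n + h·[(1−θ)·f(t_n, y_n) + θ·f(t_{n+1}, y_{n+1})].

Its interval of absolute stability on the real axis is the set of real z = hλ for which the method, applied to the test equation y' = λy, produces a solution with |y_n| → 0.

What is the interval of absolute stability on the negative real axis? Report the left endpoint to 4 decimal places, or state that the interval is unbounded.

Test eqn y'=λy, z=hλ:
  y_{n+1} = y_n + z·[3/4·y_n + 1/4·y_{n+1}] ⇒ (1 − 1/4z)y_{n+1} = (1 + 3/4z)y_n
  so R(z) = (1 + 3/4z)/(1 − 1/4z).

Boundary: |R(x)|=1, x<0.
x=-0.51: |R|=0.5477
R=−1: 1+3/4x = −1+1/4x ⇒ -1/2x=2 ⇒ x=2/(-1/2)=-4.0000
Confirm numerically:
  x=-3.496: |R|=0.86553 <1
  x=-2.527: |R|=0.54864 <1
  x=-2.158: |R|=0.40175 <1
  x=-1.682: |R|=0.18409 <1
  x=-4.414: |R|=1.09841 >1
  x=-4.273: |R|=1.06600 >1
Interval (-4.0000, 0).

(-4.0000, 0).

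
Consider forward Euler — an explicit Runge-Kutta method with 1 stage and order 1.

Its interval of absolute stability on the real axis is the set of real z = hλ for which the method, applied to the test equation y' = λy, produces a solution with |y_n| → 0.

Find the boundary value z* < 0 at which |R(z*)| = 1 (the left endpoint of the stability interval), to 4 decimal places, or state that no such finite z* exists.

With y'=λy (z=hλ):
  order 1, 1-stage ⇒ R(z)=1+z
  (e.g. R(-1.78)=-0.78000, |R|=0.78000)

Need |R(x)|<1, x<0.
x=-1.78: |R|=0.7800
|R(-2.34)|=1.3400 |R(-1.45)|=0.4500 |R(-0.96)|=0.0400
Bisect:
  x_lo=-2.7857 |R|=1.7857  x_hi=-0.3998 |R|=0.6002
  mid=-1.59275 |R|=0.59275 →hi
  mid=-2.18923 |R|=1.18923 →lo
  mid=-1.89099 |R|=0.89099 →hi
  mid=-2.04011 |R|=1.04011 →lo
  mid=-1.96555 |R|=0.96555 →hi
  mid=-2.00283 |R|=1.00283 →lo
  mid=-1.98419 |R|=0.98419 →hi
  mid=-1.99351 |R|=0.99351 →hi
  mid=-1.99817 |R|=0.99817 →hi
  mid=-2.00050 |R|=1.00050 →lo
  ...
  [-2.00006,-1.99992] ⇒ x*=-2.0000
Stable set (-2.0000, 0).

z* = -2.0000.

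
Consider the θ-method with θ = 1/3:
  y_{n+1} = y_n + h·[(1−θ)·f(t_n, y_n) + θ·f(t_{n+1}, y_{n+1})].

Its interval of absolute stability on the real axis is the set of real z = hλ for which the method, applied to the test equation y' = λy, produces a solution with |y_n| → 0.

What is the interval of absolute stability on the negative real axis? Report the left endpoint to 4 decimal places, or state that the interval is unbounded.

z∈(-6.0000,0).

Set f=λy, z=hλ:
  y_{n+1} = y_n + z·[2/3·y_n + 1/3·y_{n+1}] ⇒ (1 − 1/3z)y_{n+1} = (1 + 2/3z)y_n
  ⇒ R(z) = (1 + 2/3z)/(1 − 1/3z).

Need |R(x)|<1, x<0.
x=-0.36: |R|=0.6786
R=−1: 1+2/3x = −1+1/3x ⇒ -1/3x=2 ⇒ x=2/(-1/3)=-6.0000
Confirm numerically:
  x=-4.943: |R|=0.86693 <1
  x=-2.936: |R|=0.48383 <1
  x=-2.778: |R|=0.44237 <1
  x=-6.599: |R|=1.06240 >1
  x=-6.380: |R|=1.04051 >1
  x=-6.214: |R|=1.02323 >1
So |R|<1 on (-6.0000, 0).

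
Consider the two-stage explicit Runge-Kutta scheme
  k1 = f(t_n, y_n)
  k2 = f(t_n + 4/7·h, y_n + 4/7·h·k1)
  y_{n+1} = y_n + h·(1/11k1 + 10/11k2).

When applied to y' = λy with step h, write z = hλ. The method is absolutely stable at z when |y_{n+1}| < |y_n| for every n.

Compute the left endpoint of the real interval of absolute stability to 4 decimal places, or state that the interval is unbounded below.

z* = -1.9250.

With y'=λy (z=hλ):
  k1=λy_n ⇒ h·k1=z·y_n;  k2=λ(1+4/7z)y_n ⇒ h·k2=z(1+4/7z)y_n
  y_{n+1}/y_n = 1 + 1/11z + 10/11z(1+4/7z) = 1 + z + 40/77z²
  ⇒ R(z) = 1 + z + 40/77z².

Boundary: |R(x)|=1, x<0.
x=-1.1: |R|=0.5286
R=1: x+40/77x²=0 ⇒ x=−77/40=-1.9250; min R=1−1/(4·40/77)=0.5188>−1
Confirm numerically:
  x=-1.421: |R|=0.62796 <1
  x=-1.366: |R|=0.60333 <1
  x=-1.338: |R|=0.59200 <1
  x=-0.953: |R|=0.51880 <1
  x=-2.489: |R|=1.72924 >1
  x=-2.149: |R|=1.25007 >1
  x=-2.027: |R|=1.10740 >1
Interval (-1.9250, 0).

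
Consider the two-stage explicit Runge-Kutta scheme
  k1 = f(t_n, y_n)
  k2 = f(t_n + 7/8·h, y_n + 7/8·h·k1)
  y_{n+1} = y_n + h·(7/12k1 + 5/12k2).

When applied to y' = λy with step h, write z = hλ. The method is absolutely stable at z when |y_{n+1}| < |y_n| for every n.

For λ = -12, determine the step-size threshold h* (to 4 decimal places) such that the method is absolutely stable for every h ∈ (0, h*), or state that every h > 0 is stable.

Test eqn y'=λy, z=hλ:
  k1=λy_n ⇒ h·k1=z·y_n;  k2=λ(1+7/8z)y_n ⇒ h·k2=z(1+7/8z)y_n
  y_{n+1}/y_n = 1 + 7/12z + 5/12z(1+7/8z) = 1 + z + 35/96z²
  so R(z) = 1 + z + 35/96z².

Need |R(x)|<1, x<0.
x=-1.2: |R|=0.3250
R=1: x+35/96x²=0 ⇒ x=−96/35=-2.7429; min R=1−1/(4·35/96)=0.3143>−1
Confirm numerically:
  x=-2.432: |R|=0.72437 <1
  x=-1.614: |R|=0.33574 <1
  x=-1.556: |R|=0.32671 <1
  x=-1.341: |R|=0.31462 <1
  x=-3.125: |R|=1.43538 >1
  x=-3.017: |R|=1.30154 >1
  x=-2.949: |R|=1.22164 >1
So |R|<1 on (-2.7429, 0).

(-2.7429,0); λ=-12 ⇒ h* = (96/35)/12 = 0.2286.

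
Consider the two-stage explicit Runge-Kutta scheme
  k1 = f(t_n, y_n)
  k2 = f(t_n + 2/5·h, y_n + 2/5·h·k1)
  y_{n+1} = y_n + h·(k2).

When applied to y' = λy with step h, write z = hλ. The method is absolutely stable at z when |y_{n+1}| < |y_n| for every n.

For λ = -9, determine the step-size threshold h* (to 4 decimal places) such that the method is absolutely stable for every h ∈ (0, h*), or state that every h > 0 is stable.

With y'=λy (z=hλ):
  k1=λy_n ⇒ h·k1=z·y_n;  k2=λ(1+2/5z)y_n ⇒ h·k2=z(1+2/5z)y_n
  y_{n+1}/y_n = 1 + z(1+2/5z) = 1 + z + 2/5z²
  so R(z) = 1 + z + 2/5z².

Need |R(x)|<1, x<0.
x=-1.34: |R|=0.3782
R=1: x+2/5x²=0 ⇒ x=−5/2=-2.5000; min R=1−1/(4·2/5)=0.3750>−1
Confirm numerically:
  x=-1.879: |R|=0.53326 <1
  x=-1.801: |R|=0.49644 <1
  x=-1.329: |R|=0.37750 <1
  x=-1.237: |R|=0.37507 <1
  x=-2.825: |R|=1.36725 >1
  x=-2.793: |R|=1.32734 >1
Stable set (-2.5000, 0).

(-2.5000,0); λ=-9 ⇒ h* = (5/2)/9 = 0.2778.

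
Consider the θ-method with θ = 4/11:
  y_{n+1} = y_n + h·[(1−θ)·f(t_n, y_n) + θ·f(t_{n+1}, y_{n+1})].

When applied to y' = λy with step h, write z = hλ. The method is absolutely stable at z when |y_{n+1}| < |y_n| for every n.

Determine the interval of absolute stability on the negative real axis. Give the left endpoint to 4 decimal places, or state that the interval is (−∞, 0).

With y'=λy (z=hλ):
  y_{n+1} = y_n + z·[7/11·y_n + 4/11·y_{n+1}] ⇒ (1 − 4/11z)y_{n+1} = (1 + 7/11z)y_n
  R(z) = (1 + 7/11z)/(1 − 4/11z).

Need |R(x)|<1, x<0.
x=-0.48: |R|=0.5913
R=−1: 1+7/11x = −1+4/11x ⇒ -3/11x=2 ⇒ x=2/(-3/11)=-7.3333
Confirm numerically:
  x=-6.360: |R|=0.91987 <1
  x=-5.712: |R|=0.85630 <1
  x=-4.660: |R|=0.72942 <1
  x=-7.681: |R|=1.02500 >1
  x=-7.390: |R|=1.00419 >1
So |R|<1 on (-7.3333, 0).

z∈(-7.3333,0).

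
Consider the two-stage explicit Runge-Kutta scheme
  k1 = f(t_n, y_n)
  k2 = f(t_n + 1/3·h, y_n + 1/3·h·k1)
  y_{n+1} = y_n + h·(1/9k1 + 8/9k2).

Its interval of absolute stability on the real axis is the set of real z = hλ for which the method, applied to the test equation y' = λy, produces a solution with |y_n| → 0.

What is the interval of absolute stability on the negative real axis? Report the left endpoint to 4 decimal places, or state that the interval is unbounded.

Test eqn y'=λy, z=hλ:
  k1=λy_n ⇒ h·k1=z·y_n;  k2=λ(1+1/3z)y_n ⇒ h·k2=z(1+1/3z)y_n
  y_{n+1}/y_n = 1 + 1/9z + 8/9z(1+1/3z) = 1 + z + 8/27z²
  ⇒ R(z) = 1 + z + 8/27z².

Boundary: |R(x)|=1, x<0.
x=-0.44: |R|=0.6174
R=1: x+8/27x²=0 ⇒ x=−27/8=-3.3750; min R=1−1/(4·8/27)=0.1562>−1
Confirm numerically:
  x=-2.640: |R|=0.42507 <1
  x=-2.525: |R|=0.36407 <1
  x=-1.604: |R|=0.15832 <1
  x=-3.879: |R|=1.57926 >1
  x=-3.444: |R|=1.07041 >1
So |R|<1 on (-3.3750, 0).

z∈(-3.3750,0).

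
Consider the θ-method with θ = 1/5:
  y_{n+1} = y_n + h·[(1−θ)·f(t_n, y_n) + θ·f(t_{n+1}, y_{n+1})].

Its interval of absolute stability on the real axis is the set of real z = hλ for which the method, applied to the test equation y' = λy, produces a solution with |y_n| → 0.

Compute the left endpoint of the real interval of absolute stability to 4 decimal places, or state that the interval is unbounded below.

Test eqn y'=λy, z=hλ:
  y_{n+1} = y_n + z·[4/5·y_n + 1/5·y_{n+1}] ⇒ (1 − 1/5z)y_{n+1} = (1 + 4/5z)y_n
  Hence R(z) = (1 + 4/5z)/(1 − 1/5z).

Boundary: |R(x)|=1, x<0.
x=-1.16: |R|=0.0584
R=−1: 1+4/5x = −1+1/5x ⇒ -3/5x=2 ⇒ x=2/(-3/5)=-3.3333
Confirm numerically:
  x=-3.128: |R|=0.92421 <1
  x=-1.888: |R|=0.37050 <1
  x=-1.877: |R|=0.36469 <1
  x=-1.333: |R|=0.05242 <1
  x=-3.604: |R|=1.09437 >1
  x=-3.581: |R|=1.08659 >1
So |R|<1 on (-3.3333, 0).

left endpoint -3.3333.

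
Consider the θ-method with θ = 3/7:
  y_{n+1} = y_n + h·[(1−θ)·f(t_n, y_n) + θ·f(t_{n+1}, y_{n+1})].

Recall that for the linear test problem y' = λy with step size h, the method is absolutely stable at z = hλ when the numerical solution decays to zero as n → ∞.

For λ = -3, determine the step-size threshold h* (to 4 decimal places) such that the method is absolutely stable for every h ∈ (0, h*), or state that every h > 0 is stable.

(-14.0000,0); λ=-3 ⇒ h* = (14)/3 = 4.6667.

With y'=λy (z=hλ):
  y_{n+1} = y_n + z·[4/7·y_n + 3/7·y_{n+1}] ⇒ (1 − 3/7z)y_{n+1} = (1 + 4/7z)y_n
  R(z) = (1 + 4/7z)/(1 − 3/7z).

Need |R(x)|<1, x<0.
x=-0.32: |R|=0.7186
R=−1: 1+4/7x = −1+3/7x ⇒ -1/7x=2 ⇒ x=2/(-1/7)=-14.0000
Confirm numerically:
  x=-13.829: |R|=0.99647 <1
  x=-12.270: |R|=0.96051 <1
  x=-7.747: |R|=0.79323 <1
  x=-6.481: |R|=0.71565 <1
  x=-14.267: |R|=1.00536 >1
  x=-14.138: |R|=1.00279 >1
  x=-14.032: |R|=1.00065 >1
Interval (-14.0000, 0).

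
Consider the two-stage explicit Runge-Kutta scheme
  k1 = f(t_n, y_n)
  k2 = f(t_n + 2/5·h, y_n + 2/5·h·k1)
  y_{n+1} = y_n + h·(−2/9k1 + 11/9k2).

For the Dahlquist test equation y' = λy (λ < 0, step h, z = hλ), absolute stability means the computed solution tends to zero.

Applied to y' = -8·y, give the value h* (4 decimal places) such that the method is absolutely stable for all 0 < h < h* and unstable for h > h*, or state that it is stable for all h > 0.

(-2.0455,0); λ=-8 ⇒ h* = (45/22)/8 = 0.2557.

Set f=λy, z=hλ:
  k1=λy_n ⇒ h·k1=z·y_n;  k2=λ(1+2/5z)y_n ⇒ h·k2=z(1+2/5z)y_n
  y_{n+1}/y_n = 1 − 2/9z + 11/9z(1+2/5z) = 1 + z + 22/45z²
  R(z) = 1 + z + 22/45z².

Boundary: |R(x)|=1, x<0.
x=-0.81: |R|=0.5108
R=1: x+22/45x²=0 ⇒ x=−45/22=-2.0455; min R=1−1/(4·22/45)=0.4886>−1
Confirm numerically:
  x=-1.863: |R|=0.83382 <1
  x=-1.745: |R|=0.74368 <1
  x=-1.418: |R|=0.56502 <1
  x=-1.155: |R|=0.49719 <1
  x=-2.235: |R|=1.20711 >1
  x=-2.203: |R|=1.16968 >1
Interval (-2.0455, 0).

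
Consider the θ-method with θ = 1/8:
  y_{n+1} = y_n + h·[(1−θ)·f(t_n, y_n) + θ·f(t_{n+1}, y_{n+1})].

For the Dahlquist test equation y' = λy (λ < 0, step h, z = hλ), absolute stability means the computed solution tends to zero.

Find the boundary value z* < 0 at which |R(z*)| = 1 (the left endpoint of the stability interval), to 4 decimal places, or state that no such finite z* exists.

left endpoint -2.6667.

Set f=λy, z=hλ:
  y_{n+1} = y_n + z·[7/8·y_n + 1/8·y_{n+1}] ⇒ (1 − 1/8z)y_{n+1} = (1 + 7/8z)y_n
  R(z) = (1 + 7/8z)/(1 − 1/8z).

Need |R(x)|<1, x<0.
x=-1.77: |R|=0.4493
R=−1: 1+7/8x = −1+1/8x ⇒ -3/4x=2 ⇒ x=2/(-3/4)=-2.6667
Confirm numerically:
  x=-2.568: |R|=0.94398 <1
  x=-2.070: |R|=0.64449 <1
  x=-1.266: |R|=0.09303 <1
  x=-3.224: |R|=1.29793 >1
  x=-3.157: |R|=1.26369 >1
  x=-2.709: |R|=1.02372 >1
Interval (-2.6667, 0).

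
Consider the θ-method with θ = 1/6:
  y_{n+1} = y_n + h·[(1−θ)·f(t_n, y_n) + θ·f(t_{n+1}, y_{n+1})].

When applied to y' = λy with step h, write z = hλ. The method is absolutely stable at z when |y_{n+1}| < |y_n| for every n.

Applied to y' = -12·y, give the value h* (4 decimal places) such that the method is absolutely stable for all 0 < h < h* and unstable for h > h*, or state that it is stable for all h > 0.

Set f=λy, z=hλ:
  y_{n+1} = y_n + z·[5/6·y_n + 1/6·y_{n+1}] ⇒ (1 − 1/6z)y_{n+1} = (1 + 5/6z)y_n
  Hence R(z) = (1 + 5/6z)/(1 − 1/6z).

Boundary: |R(x)|=1, x<0.
x=-0.65: |R|=0.4135
R=−1: 1+5/6x = −1+1/6x ⇒ -2/3x=2 ⇒ x=2/(-2/3)=-3.0000
Confirm numerically:
  x=-2.845: |R|=0.92990 <1
  x=-2.828: |R|=0.92207 <1
  x=-2.555: |R|=0.79193 <1
  x=-1.723: |R|=0.33860 <1
  x=-3.211: |R|=1.09163 >1
  x=-3.136: |R|=1.05954 >1
Stable set (-3.0000, 0).

(-3.0000,0); λ=-12 ⇒ h* = (3)/12 = 0.2500.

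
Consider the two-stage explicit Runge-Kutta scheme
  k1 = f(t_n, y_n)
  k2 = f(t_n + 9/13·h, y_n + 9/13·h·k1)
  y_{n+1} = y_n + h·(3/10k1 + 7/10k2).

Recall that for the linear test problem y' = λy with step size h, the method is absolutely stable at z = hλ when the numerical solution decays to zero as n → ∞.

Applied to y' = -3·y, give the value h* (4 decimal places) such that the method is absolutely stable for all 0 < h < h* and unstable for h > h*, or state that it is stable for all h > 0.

(-2.0635,0); λ=-3 ⇒ h* = (130/63)/3 = 0.6878.

Test eqn y'=λy, z=hλ:
  k1=λy_n ⇒ h·k1=z·y_n;  k2=λ(1+9/13z)y_n ⇒ h·k2=z(1+9/13z)y_n
  y_{n+1}/y_n = 1 + 3/10z + 7/10z(1+9/13z) = 1 + z + 63/130z²
  ⇒ R(z) = 1 + z + 63/130z².

Find x<0 with |R(x)|<1.
x=-1.29: |R|=0.5164
R=1: x+63/130x²=0 ⇒ x=−130/63=-2.0635; min R=1−1/(4·63/130)=0.4841>−1
Confirm numerically:
  x=-1.388: |R|=0.54563 <1
  x=-1.366: |R|=0.53827 <1
  x=-0.943: |R|=0.48794 <1
  x=-0.879: |R|=0.49543 <1
  x=-2.584: |R|=1.65180 >1
  x=-2.279: |R|=1.23802 >1
Interval (-2.0635, 0).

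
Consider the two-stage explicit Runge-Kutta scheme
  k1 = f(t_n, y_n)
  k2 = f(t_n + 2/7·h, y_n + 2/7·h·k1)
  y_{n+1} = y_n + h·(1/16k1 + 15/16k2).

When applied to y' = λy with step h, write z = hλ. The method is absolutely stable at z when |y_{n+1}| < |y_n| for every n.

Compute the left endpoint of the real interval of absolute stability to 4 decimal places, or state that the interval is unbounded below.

With y'=λy (z=hλ):
  k1=λy_n ⇒ h·k1=z·y_n;  k2=λ(1+2/7z)y_n ⇒ h·k2=z(1+2/7z)y_n
  y_{n+1}/y_n = 1 + 1/16z + 15/16z(1+2/7z) = 1 + z + 15/56z²
  R(z) = 1 + z + 15/56z².

Find x<0 with |R(x)|<1.
x=-0.9: |R|=0.3170
R=1: x+15/56x²=0 ⇒ x=−56/15=-3.7333; min R=1−1/(4·15/56)=0.0667>−1
Confirm numerically:
  x=-3.630: |R|=0.89953 <1
  x=-3.450: |R|=0.73817 <1
  x=-2.001: |R|=0.07150 <1
  x=-1.856: |R|=0.06670 <1
  x=-4.323: |R|=1.68280 >1
  x=-4.019: |R|=1.30753 >1
  x=-3.764: |R|=1.03092 >1
So |R|<1 on (-3.7333, 0).

left endpoint -3.7333.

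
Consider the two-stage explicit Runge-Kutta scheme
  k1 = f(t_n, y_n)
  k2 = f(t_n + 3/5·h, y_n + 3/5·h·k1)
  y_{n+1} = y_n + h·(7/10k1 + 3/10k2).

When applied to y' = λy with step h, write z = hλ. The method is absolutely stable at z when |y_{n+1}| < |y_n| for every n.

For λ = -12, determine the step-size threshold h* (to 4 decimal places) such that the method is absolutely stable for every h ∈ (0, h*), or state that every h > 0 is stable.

Test eqn y'=λy, z=hλ:
  k1=λy_n ⇒ h·k1=z·y_n;  k2=λ(1+3/5z)y_n ⇒ h·k2=z(1+3/5z)y_n
  y_{n+1}/y_n = 1 + 7/10z + 3/10z(1+3/5z) = 1 + z + 9/50z²
  ⇒ R(z) = 1 + z + 9/50z².

Solve |R(x)|<1 on ℝ⁻.
x=-0.69: |R|=0.3957
R=1: x+9/50x²=0 ⇒ x=−50/9=-5.5556; min R=1−1/(4·9/50)=-0.3889>−1
Confirm numerically:
  x=-5.114: |R|=0.59354 <1
  x=-4.582: |R|=0.19705 <1
  x=-4.026: |R|=0.10844 <1
  x=-6.069: |R|=1.56090 >1
  x=-5.999: |R|=1.47884 >1
Stable set (-5.5556, 0).

(-5.5556,0); λ=-12 ⇒ h* = (50/9)/12 = 0.4630.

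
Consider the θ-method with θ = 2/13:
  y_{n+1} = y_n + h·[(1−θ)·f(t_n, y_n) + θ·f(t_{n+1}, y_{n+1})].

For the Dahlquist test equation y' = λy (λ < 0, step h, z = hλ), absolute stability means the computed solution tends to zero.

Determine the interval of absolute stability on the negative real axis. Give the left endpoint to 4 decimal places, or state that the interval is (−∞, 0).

On y'=λy, z=hλ:
  y_{n+1} = y_n + z·[11/13·y_n + 2/13·y_{n+1}] ⇒ (1 − 2/13z)y_{n+1} = (1 + 11/13z)y_n
  Hence R(z) = (1 + 11/13z)/(1 − 2/13z).

Boundary: |R(x)|=1, x<0.
x=-1.71: |R|=0.3538
R=−1: 1+11/13x = −1+2/13x ⇒ -9/13x=2 ⇒ x=2/(-9/13)=-2.8889
Confirm numerically:
  x=-2.095: |R|=0.58435 <1
  x=-1.756: |R|=0.38251 <1
  x=-1.559: |R|=0.25741 <1
  x=-1.286: |R|=0.07359 <1
  x=-3.301: |R|=1.18922 >1
  x=-3.165: |R|=1.12856 >1
  x=-3.117: |R|=1.10674 >1
Stable set (-2.8889, 0).

z∈(-2.8889,0).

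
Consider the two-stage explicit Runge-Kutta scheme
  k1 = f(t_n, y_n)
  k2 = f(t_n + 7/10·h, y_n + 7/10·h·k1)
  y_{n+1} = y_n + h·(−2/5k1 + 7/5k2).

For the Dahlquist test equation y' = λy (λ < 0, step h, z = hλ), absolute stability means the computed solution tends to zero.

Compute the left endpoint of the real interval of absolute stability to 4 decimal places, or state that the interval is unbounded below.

z* = -1.0204.

Set f=λy, z=hλ:
  k1=λy_n ⇒ h·k1=z·y_n;  k2=λ(1+7/10z)y_n ⇒ h·k2=z(1+7/10z)y_n
  y_{n+1}/y_n = 1 − 2/5z + 7/5z(1+7/10z) = 1 + z + 49/50z²
  Hence R(z) = 1 + z + 49/50z².

Solve |R(x)|<1 on ℝ⁻.
x=-0.48: |R|=0.7458
R=1: x+49/50x²=0 ⇒ x=−50/49=-1.0204; min R=1−1/(4·49/50)=0.7449>−1
Confirm numerically:
  x=-0.983: |R|=0.96396 <1
  x=-0.838: |R|=0.85020 <1
  x=-0.797: |R|=0.82550 <1
  x=-0.650: |R|=0.76405 <1
  x=-1.380: |R|=1.48631 >1
  x=-1.253: |R|=1.28561 >1
  x=-1.223: |R|=1.24281 >1
So |R|<1 on (-1.0204, 0).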